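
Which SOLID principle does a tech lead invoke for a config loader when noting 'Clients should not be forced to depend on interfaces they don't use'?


This describes the Interface Segregation Principle (ISP)

Interface Segregation Principle (ISP)


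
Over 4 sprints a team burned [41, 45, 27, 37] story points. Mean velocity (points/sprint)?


Formula: Avg velocity = Total points / Number of sprints
Points: [41, 45, 27, 37]
Sum = 41 + 45 + 27 + 37 = 150
Avg velocity = 150 / 4 = 37.5 points/sprint

37.5 points/sprint


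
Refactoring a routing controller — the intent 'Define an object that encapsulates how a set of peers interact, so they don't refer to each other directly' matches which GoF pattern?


This matches the Mediator pattern

Mediator


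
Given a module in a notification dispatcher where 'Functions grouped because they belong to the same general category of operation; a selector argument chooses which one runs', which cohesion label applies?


Reasoning: Grouped by category of activity, not by data or sequence
Type: Logical cohesion

Logical cohesion


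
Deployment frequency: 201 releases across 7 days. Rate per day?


Formula: deployments per day = releases / days
= 201 / 7
= 28.714 deploys/day
(equivalently, 201.0 deploys/week)

28.714 deploys/day


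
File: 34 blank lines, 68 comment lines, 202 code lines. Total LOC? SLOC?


Total LOC = blank + comment + code
Total LOC = 34 + 68 + 202 = 304
SLOC (source only) = code = 202

Total LOC: 304, SLOC: 202


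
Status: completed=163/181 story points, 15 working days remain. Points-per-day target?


Formula: Required rate = Remaining points / Days left
Remaining = 181 - 163 = 18 points
Required rate = 18 / 15 = 1.2 points/day

1.2 points/day


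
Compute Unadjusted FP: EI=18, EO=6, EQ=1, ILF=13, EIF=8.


UFP = EI*4 + EO*5 + EQ*4 + ILF*10 + EIF*7
UFP = 18*4 + 6*5 + 1*4 + 13*10 + 8*7
UFP = 72 + 30 + 4 + 130 + 56
UFP = 292

292


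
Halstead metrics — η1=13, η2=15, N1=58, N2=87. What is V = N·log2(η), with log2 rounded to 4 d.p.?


Formula: V = N * log2(η), where N = N1 + N2 and η = η1 + η2
η = 13 + 15 = 28
N = 58 + 87 = 145
log2(28) ≈ 4.8074
V = 145 * 4.8074 = 697.07

697.07


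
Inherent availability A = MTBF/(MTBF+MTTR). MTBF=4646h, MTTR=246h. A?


Availability = MTBF / (MTBF + MTTR)
Availability = 4646 / (4646 + 246)
Availability = 4646 / 4892
Availability = 94.9714%

94.9714%


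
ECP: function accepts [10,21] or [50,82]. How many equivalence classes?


Valid ranges: [10,21] and [50,82]
Class 1: x < 10 — invalid
Class 2: 10 ≤ x ≤ 21 — valid
Class 3: 21 < x < 50 — invalid (gap between ranges)
Class 4: 50 ≤ x ≤ 82 — valid
Class 5: x > 82 — invalid
Total equivalence classes: 5

5 equivalence classes


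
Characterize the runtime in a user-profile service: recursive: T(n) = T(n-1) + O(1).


Reasoning: linear recursion with constant work per frame
Complexity: O(n)

O(n)


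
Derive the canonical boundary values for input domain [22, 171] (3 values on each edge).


Range: [22, 171]
Boundaries: just below min, min, min+1, max-1, max, just above max
Values: [21, 22, 23, 170, 171, 172]

[21, 22, 23, 170, 171, 172]


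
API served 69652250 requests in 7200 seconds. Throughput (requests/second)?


Formula: throughput = requests / seconds
throughput = 69652250 / 7200
throughput = 9673.92 requests/second

9673.92 requests/second


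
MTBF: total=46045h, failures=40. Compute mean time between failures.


Formula: MTBF = Total operating time / Number of failures
MTBF = 46045 / 40
MTBF = 1151.13 hours

1151.13 hours


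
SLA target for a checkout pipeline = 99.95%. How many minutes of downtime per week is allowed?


Formula: allowed downtime = period * (100 - SLA) / 100
Period (week) = 10080 minutes
Unavailability fraction = (100 - 99.95) / 100
Allowed downtime = 10080 * (100 - 99.95) / 100
Allowed downtime = 5.04 minutes

5.04 minutes


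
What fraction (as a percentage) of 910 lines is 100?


Coverage = covered / total * 100
Coverage = 100 / 910 * 100
Coverage = 10.99%

10.99%


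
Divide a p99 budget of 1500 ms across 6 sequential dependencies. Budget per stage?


Formula: per_stage = total_budget / stages
per_stage = 1500 / 6
per_stage = 250.0 ms

250.0 ms


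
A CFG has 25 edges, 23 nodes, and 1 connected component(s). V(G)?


Formula: V(G) = E - N + 2P
V(G) = 25 - 23 + 2*1
V(G) = 2 + 2
V(G) = 4

4


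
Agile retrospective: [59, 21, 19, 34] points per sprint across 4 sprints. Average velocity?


Formula: Avg velocity = Total points / Number of sprints
Points: [59, 21, 19, 34]
Sum = 59 + 21 + 19 + 34 = 133
Avg velocity = 133 / 4 = 33.25 points/sprint

33.25 points/sprint


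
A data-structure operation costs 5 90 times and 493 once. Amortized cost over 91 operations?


Formula: Amortized cost = Total cost / Operations
Total cost = (90 * 5) + (1 * 493)
Total cost = 450 + 493 = 943
Amortized = 943 / 91 = 10.3626

10.3626


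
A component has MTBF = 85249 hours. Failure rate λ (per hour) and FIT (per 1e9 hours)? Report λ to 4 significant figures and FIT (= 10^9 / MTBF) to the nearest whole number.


Formula: λ = 1 / MTBF; FIT = λ × 1e9 = 1e9 / MTBF
λ = 1 / 85249 ≈ 1.173e-05 failures/hour
FIT = 1e9 / 85249 ≈ 11730 failures per 1e9 hours (nearest whole number)

λ = 1.173e-05 /h, FIT = 11730


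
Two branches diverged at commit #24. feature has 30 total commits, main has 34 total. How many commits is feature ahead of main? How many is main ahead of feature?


Common ancestor: commit #24
feature commits after divergence: 30 - 24 = 6
main commits after divergence: 34 - 24 = 10
feature is 6 commits ahead of main
main is 10 commits ahead of feature

feature ahead: 6, main ahead: 10


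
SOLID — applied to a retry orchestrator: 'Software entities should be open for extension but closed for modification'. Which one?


This describes the Open/Closed Principle (OCP)

Open/Closed Principle (OCP)


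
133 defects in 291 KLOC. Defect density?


Defect density = defects / KLOC
Defect density = 133 / 291
Defect density = 0.457 defects/KLOC

0.457 defects/KLOC


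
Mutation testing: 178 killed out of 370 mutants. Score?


Mutation score = killed / total * 100
Mutation score = 178 / 370 * 100
Mutation score = 48.11%

48.11%


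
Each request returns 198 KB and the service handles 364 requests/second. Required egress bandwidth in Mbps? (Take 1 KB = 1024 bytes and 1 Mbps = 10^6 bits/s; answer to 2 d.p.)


Formula: Mbps = payload_bytes * RPS * 8 / 1e6
Payload per request = 198 KB = 198 * 1024 = 202752 bytes
Total bytes/sec = 202752 * 364 = 73801728
Total bits/sec = 73801728 * 8 = 590413824
Mbps = 590413824 / 1e6 = 590.41

590.41 Mbps


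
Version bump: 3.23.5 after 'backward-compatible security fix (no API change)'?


Current: 3.23.5
Change category: 'backward-compatible security fix (no API change)' → patch bump
SemVer rule: patch bump → increment PATCH (MAJOR and MINOR unchanged)
New: 3.23.6

3.23.6


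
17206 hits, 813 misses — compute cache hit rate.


Formula: hit rate = hits / (hits + misses) * 100
hit rate = 17206 / (17206 + 813) * 100
hit rate = 17206 / 18019 * 100
hit rate = 95.49%

95.49%


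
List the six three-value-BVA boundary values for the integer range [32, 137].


Range: [32, 137]
Boundaries: just below min, min, min+1, max-1, max, just above max
Values: [31, 32, 33, 136, 137, 138]

[31, 32, 33, 136, 137, 138]


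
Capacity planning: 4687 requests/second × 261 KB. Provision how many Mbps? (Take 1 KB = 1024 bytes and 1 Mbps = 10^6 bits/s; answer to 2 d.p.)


Formula: Mbps = payload_bytes * RPS * 8 / 1e6
Payload per request = 261 KB = 261 * 1024 = 267264 bytes
Total bytes/sec = 267264 * 4687 = 1252666368
Total bits/sec = 1252666368 * 8 = 10021330944
Mbps = 10021330944 / 1e6 = 10021.33

10021.33 Mbps


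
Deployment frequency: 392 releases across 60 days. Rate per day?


Formula: deployments per day = releases / days
= 392 / 60
= 6.533 deploys/day
(equivalently, 45.73 deploys/week)

6.533 deploys/day


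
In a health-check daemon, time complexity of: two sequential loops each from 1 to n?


Reasoning: sequential dominates: O(n) + O(n) = O(n)
Complexity: O(n)

O(n)


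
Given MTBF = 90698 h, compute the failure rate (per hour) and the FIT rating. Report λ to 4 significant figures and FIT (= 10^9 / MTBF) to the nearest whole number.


Formula: λ = 1 / MTBF; FIT = λ × 1e9 = 1e9 / MTBF
λ = 1 / 90698 ≈ 1.103e-05 failures/hour
FIT = 1e9 / 90698 ≈ 11026 failures per 1e9 hours (nearest whole number)

λ = 1.103e-05 /h, FIT = 11026


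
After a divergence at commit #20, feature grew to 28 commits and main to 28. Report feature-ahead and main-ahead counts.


Common ancestor: commit #20
feature commits after divergence: 28 - 20 = 8
main commits after divergence: 28 - 20 = 8
feature is 8 commits ahead of main
main is 8 commits ahead of feature

feature ahead: 8, main ahead: 8


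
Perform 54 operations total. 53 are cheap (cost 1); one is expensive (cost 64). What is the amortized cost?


Formula: Amortized cost = Total cost / Operations
Total cost = (53 * 1) + (1 * 64)
Total cost = 53 + 64 = 117
Amortized = 117 / 54 = 2.1667

2.1667


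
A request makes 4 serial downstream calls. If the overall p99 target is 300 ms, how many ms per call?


Formula: per_stage = total_budget / stages
per_stage = 300 / 4
per_stage = 75.0 ms

75.0 ms


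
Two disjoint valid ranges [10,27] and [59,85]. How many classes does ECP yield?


Valid ranges: [10,27] and [59,85]
Class 1: x < 10 — invalid
Class 2: 10 ≤ x ≤ 27 — valid
Class 3: 27 < x < 59 — invalid (gap between ranges)
Class 4: 59 ≤ x ≤ 85 — valid
Class 5: x > 85 — invalid
Total equivalence classes: 5

5 equivalence classes


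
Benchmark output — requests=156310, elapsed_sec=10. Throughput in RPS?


Formula: throughput = requests / seconds
throughput = 156310 / 10
throughput = 15631.0 requests/second

15631.0 requests/second


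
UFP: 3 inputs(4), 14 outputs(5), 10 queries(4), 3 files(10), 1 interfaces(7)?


UFP = EI*4 + EO*5 + EQ*4 + ILF*10 + EIF*7
UFP = 3*4 + 14*5 + 10*4 + 3*10 + 1*7
UFP = 12 + 70 + 40 + 30 + 7
UFP = 159

159


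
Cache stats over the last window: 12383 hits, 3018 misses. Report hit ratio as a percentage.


Formula: hit rate = hits / (hits + misses) * 100
hit rate = 12383 / (12383 + 3018) * 100
hit rate = 12383 / 15401 * 100
hit rate = 80.4%

80.4%


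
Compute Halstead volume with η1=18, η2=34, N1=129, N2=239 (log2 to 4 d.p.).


Formula: V = N * log2(η), where N = N1 + N2 and η = η1 + η2
η = 18 + 34 = 52
N = 129 + 239 = 368
log2(52) ≈ 5.7004
V = 368 * 5.7004 = 2097.75

2097.75


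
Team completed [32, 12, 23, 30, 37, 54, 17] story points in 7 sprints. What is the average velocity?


Formula: Avg velocity = Total points / Number of sprints
Points: [32, 12, 23, 30, 37, 54, 17]
Sum = 32 + 12 + 23 + 30 + 37 + 54 + 17 = 205
Avg velocity = 205 / 7 = 29.29 points/sprint

29.29 points/sprint


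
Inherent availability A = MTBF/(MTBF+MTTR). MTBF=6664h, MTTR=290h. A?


Availability = MTBF / (MTBF + MTTR)
Availability = 6664 / (6664 + 290)
Availability = 6664 / 6954
Availability = 95.8297%

95.8297%


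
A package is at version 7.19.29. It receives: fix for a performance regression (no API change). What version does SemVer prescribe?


Current: 7.19.29
Change category: 'fix for a performance regression (no API change)' → patch bump
SemVer rule: patch bump → increment PATCH (MAJOR and MINOR unchanged)
New: 7.19.30

7.19.30


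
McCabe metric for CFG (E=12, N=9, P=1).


Formula: V(G) = E - N + 2P
V(G) = 12 - 9 + 2*1
V(G) = 3 + 2
V(G) = 5

5


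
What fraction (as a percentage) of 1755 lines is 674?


Coverage = covered / total * 100
Coverage = 674 / 1755 * 100
Coverage = 38.4%

38.4%


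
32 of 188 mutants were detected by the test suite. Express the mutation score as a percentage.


Mutation score = killed / total * 100
Mutation score = 32 / 188 * 100
Mutation score = 17.02%

17.02%


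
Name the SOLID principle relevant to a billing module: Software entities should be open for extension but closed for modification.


This describes the Open/Closed Principle (OCP)

Open/Closed Principle (OCP)


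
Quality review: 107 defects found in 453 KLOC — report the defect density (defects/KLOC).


Defect density = defects / KLOC
Defect density = 107 / 453
Defect density = 0.236 defects/KLOC

0.236 defects/KLOC


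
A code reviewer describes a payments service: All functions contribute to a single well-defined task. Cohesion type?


Reasoning: Best: single purpose
Type: Functional cohesion

Functional cohesion


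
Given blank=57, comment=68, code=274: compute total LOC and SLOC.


Total LOC = blank + comment + code
Total LOC = 57 + 68 + 274 = 399
SLOC (source only) = code = 274

Total LOC: 399, SLOC: 274


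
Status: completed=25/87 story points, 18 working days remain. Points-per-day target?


Formula: Required rate = Remaining points / Days left
Remaining = 87 - 25 = 62 points
Required rate = 62 / 18 = 3.44 points/day

3.44 points/day


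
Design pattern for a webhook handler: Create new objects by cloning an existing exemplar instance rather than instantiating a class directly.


This matches the Prototype pattern

Prototype


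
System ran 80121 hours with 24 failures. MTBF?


Formula: MTBF = Total operating time / Number of failures
MTBF = 80121 / 24
MTBF = 3338.38 hours

3338.38 hours


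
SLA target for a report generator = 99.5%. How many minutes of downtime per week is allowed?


Formula: allowed downtime = period * (100 - SLA) / 100
Period (week) = 10080 minutes
Unavailability fraction = (100 - 99.5) / 100
Allowed downtime = 10080 * (100 - 99.5) / 100
Allowed downtime = 50.4 minutes

50.4 minutes


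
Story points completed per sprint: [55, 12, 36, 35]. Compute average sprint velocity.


Formula: Avg velocity = Total points / Number of sprints
Points: [55, 12, 36, 35]
Sum = 55 + 12 + 36 + 35 = 138
Avg velocity = 138 / 4 = 34.5 points/sprint

34.5 points/sprint


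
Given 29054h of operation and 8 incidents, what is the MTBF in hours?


Formula: MTBF = Total operating time / Number of failures
MTBF = 29054 / 8
MTBF = 3631.75 hours

3631.75 hours


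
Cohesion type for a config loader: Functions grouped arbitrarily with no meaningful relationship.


Reasoning: Worst: random grouping
Type: Coincidental cohesion

Coincidental cohesion


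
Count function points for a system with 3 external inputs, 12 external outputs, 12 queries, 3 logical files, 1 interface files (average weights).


UFP = EI*4 + EO*5 + EQ*4 + ILF*10 + EIF*7
UFP = 3*4 + 12*5 + 12*4 + 3*10 + 1*7
UFP = 12 + 60 + 48 + 30 + 7
UFP = 157

157


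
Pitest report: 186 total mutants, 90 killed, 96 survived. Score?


Mutation score = killed / total * 100
Mutation score = 90 / 186 * 100
Mutation score = 48.39%

48.39%


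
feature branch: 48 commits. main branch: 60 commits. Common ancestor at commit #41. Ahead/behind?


Common ancestor: commit #41
feature commits after divergence: 48 - 41 = 7
main commits after divergence: 60 - 41 = 19
feature is 7 commits ahead of main
main is 19 commits ahead of feature

feature ahead: 7, main ahead: 19


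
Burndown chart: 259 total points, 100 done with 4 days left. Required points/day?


Formula: Required rate = Remaining points / Days left
Remaining = 259 - 100 = 159 points
Required rate = 159 / 4 = 39.75 points/day

39.75 points/day


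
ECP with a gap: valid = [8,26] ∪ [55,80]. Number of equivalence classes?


Valid ranges: [8,26] and [55,80]
Class 1: x < 8 — invalid
Class 2: 8 ≤ x ≤ 26 — valid
Class 3: 26 < x < 55 — invalid (gap between ranges)
Class 4: 55 ≤ x ≤ 80 — valid
Class 5: x > 80 — invalid
Total equivalence classes: 5

5 equivalence classes


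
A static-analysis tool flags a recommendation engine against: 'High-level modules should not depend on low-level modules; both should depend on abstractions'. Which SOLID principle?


This describes the Dependency Inversion Principle (DIP)

Dependency Inversion Principle (DIP)


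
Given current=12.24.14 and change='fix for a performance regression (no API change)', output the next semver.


Current: 12.24.14
Change category: 'fix for a performance regression (no API change)' → patch bump
SemVer rule: patch bump → increment PATCH (MAJOR and MINOR unchanged)
New: 12.24.15

12.24.15


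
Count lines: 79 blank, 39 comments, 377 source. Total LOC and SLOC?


Total LOC = blank + comment + code
Total LOC = 79 + 39 + 377 = 495
SLOC (source only) = code = 377

Total LOC: 495, SLOC: 377


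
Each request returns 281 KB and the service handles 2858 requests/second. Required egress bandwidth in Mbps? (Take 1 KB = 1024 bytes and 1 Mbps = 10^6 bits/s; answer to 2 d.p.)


Formula: Mbps = payload_bytes * RPS * 8 / 1e6
Payload per request = 281 KB = 281 * 1024 = 287744 bytes
Total bytes/sec = 287744 * 2858 = 822372352
Total bits/sec = 822372352 * 8 = 6578978816
Mbps = 6578978816 / 1e6 = 6578.98

6578.98 Mbps


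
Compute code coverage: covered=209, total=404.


Coverage = covered / total * 100
Coverage = 209 / 404 * 100
Coverage = 51.73%

51.73%


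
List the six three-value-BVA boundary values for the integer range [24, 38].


Range: [24, 38]
Boundaries: just below min, min, min+1, max-1, max, just above max
Values: [23, 24, 25, 37, 38, 39]

[23, 24, 25, 37, 38, 39]


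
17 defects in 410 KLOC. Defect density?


Defect density = defects / KLOC
Defect density = 17 / 410
Defect density = 0.041 defects/KLOC

0.041 defects/KLOC


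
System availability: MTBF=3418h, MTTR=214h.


Availability = MTBF / (MTBF + MTTR)
Availability = 3418 / (3418 + 214)
Availability = 3418 / 3632
Availability = 94.1079%

94.1079%


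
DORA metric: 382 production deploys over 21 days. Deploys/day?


Formula: deployments per day = releases / days
= 382 / 21
= 18.19 deploys/day
(equivalently, 127.33 deploys/week)

18.19 deploys/day


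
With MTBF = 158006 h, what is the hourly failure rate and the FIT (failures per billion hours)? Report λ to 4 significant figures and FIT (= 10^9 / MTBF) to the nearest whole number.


Formula: λ = 1 / MTBF; FIT = λ × 1e9 = 1e9 / MTBF
λ = 1 / 158006 ≈ 6.329e-06 failures/hour
FIT = 1e9 / 158006 ≈ 6329 failures per 1e9 hours (nearest whole number)

λ = 6.329e-06 /h, FIT = 6329


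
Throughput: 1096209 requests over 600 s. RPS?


Formula: throughput = requests / seconds
throughput = 1096209 / 600
throughput = 1827.02 requests/second

1827.02 requests/second


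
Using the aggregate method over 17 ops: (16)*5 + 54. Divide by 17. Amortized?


Formula: Amortized cost = Total cost / Operations
Total cost = (16 * 5) + (1 * 54)
Total cost = 80 + 54 = 134
Amortized = 134 / 17 = 7.8824

7.8824


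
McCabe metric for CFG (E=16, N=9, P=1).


Formula: V(G) = E - N + 2P
V(G) = 16 - 9 + 2*1
V(G) = 7 + 2
V(G) = 9

9


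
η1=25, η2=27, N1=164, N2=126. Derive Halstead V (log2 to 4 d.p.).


Formula: V = N * log2(η), where N = N1 + N2 and η = η1 + η2
η = 25 + 27 = 52
N = 164 + 126 = 290
log2(52) ≈ 5.7004
V = 290 * 5.7004 = 1653.12

1653.12


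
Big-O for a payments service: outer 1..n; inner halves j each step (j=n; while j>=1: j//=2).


Reasoning: n times log n
Complexity: O(n log n)

O(n log n)


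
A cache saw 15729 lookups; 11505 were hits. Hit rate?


Formula: hit rate = hits / (hits + misses) * 100
hit rate = 11505 / (11505 + 4224) * 100
hit rate = 11505 / 15729 * 100
hit rate = 73.15%

73.15%


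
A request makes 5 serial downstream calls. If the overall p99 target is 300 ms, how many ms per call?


Formula: per_stage = total_budget / stages
per_stage = 300 / 5
per_stage = 60.0 ms

60.0 ms


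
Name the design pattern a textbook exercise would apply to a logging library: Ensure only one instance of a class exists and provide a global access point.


This matches the Singleton pattern

Singleton


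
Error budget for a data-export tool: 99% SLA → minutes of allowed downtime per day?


Formula: allowed downtime = period * (100 - SLA) / 100
Period (day) = 1440 minutes
Unavailability fraction = (100 - 99.0) / 100
Allowed downtime = 1440 * (100 - 99.0) / 100
Allowed downtime = 14.4 minutes

14.4 minutes


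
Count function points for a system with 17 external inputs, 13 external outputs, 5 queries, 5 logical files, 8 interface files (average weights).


UFP = EI*4 + EO*5 + EQ*4 + ILF*10 + EIF*7
UFP = 17*4 + 13*5 + 5*4 + 5*10 + 8*7
UFP = 68 + 65 + 20 + 50 + 56
UFP = 259

259


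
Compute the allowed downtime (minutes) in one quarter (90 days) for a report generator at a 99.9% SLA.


Formula: allowed downtime = period * (100 - SLA) / 100
Period (quarter (90 days)) = 129600 minutes
Unavailability fraction = (100 - 99.9) / 100
Allowed downtime = 129600 * (100 - 99.9) / 100
Allowed downtime = 129.6 minutes

129.6 minutes


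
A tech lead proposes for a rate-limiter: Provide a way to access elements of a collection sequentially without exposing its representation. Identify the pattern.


This matches the Iterator pattern

Iterator


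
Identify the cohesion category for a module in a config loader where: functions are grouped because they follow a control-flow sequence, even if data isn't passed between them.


Reasoning: Grouped by order of execution within a routine, not by data flow
Type: Procedural cohesion

Procedural cohesion


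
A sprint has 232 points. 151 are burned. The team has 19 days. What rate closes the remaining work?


Formula: Required rate = Remaining points / Days left
Remaining = 232 - 151 = 81 points
Required rate = 81 / 19 = 4.26 points/day

4.26 points/day


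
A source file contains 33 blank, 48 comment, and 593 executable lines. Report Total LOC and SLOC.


Total LOC = blank + comment + code
Total LOC = 33 + 48 + 593 = 674
SLOC (source only) = code = 593

Total LOC: 674, SLOC: 593


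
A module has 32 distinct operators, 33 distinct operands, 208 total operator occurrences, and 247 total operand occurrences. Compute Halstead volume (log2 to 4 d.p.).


Formula: V = N * log2(η), where N = N1 + N2 and η = η1 + η2
η = 32 + 33 = 65
N = 208 + 247 = 455
log2(65) ≈ 6.0224
V = 455 * 6.0224 = 2740.19

2740.19


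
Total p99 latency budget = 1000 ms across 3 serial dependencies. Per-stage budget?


Formula: per_stage = total_budget / stages
per_stage = 1000 / 3
per_stage = 333.33 ms

333.33 ms


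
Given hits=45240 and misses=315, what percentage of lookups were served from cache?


Formula: hit rate = hits / (hits + misses) * 100
hit rate = 45240 / (45240 + 315) * 100
hit rate = 45240 / 45555 * 100
hit rate = 99.31%

99.31%


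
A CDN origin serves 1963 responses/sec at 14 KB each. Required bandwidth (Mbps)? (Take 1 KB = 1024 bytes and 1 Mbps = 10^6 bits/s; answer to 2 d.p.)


Formula: Mbps = payload_bytes * RPS * 8 / 1e6
Payload per request = 14 KB = 14 * 1024 = 14336 bytes
Total bytes/sec = 14336 * 1963 = 28141568
Total bits/sec = 28141568 * 8 = 225132544
Mbps = 225132544 / 1e6 = 225.13

225.13 Mbps


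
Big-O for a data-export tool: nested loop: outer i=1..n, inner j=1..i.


Reasoning: triangle: n(n+1)/2 ~ n^2/2
Complexity: O(n^2)

O(n^2)


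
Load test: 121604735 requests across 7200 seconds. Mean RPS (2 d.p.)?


Formula: throughput = requests / seconds
throughput = 121604735 / 7200
throughput = 16889.55 requests/second

16889.55 requests/second


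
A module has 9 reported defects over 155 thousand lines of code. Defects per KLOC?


Defect density = defects / KLOC
Defect density = 9 / 155
Defect density = 0.058 defects/KLOC

0.058 defects/KLOC


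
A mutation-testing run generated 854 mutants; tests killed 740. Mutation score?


Mutation score = killed / total * 100
Mutation score = 740 / 854 * 100
Mutation score = 86.65%

86.65%


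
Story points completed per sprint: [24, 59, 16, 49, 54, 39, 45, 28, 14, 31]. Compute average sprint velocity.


Formula: Avg velocity = Total points / Number of sprints
Points: [24, 59, 16, 49, 54, 39, 45, 28, 14, 31]
Sum = 24 + 59 + 16 + 49 + 54 + 39 + 45 + 28 + 14 + 31 = 359
Avg velocity = 359 / 10 = 35.9 points/sprint

35.9 points/sprint


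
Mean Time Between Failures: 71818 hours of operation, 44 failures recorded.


Formula: MTBF = Total operating time / Number of failures
MTBF = 71818 / 44
MTBF = 1632.23 hours

1632.23 hours


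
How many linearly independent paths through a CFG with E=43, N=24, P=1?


Formula: V(G) = E - N + 2P
V(G) = 43 - 24 + 2*1
V(G) = 19 + 2
V(G) = 21

21


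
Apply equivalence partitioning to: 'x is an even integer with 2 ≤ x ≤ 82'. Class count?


Constraint: even integers in [2, 82]
Class 1: x < 2 — out-of-range invalid
Class 2: x in [2,82] but odd — wrong type invalid
Class 3: x in [2,82] and even — valid
Class 4: x > 82 — out-of-range invalid
Total equivalence classes: 4

4 equivalence classes


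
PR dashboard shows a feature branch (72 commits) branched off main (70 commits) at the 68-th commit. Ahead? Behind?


Common ancestor: commit #68
feature commits after divergence: 72 - 68 = 4
main commits after divergence: 70 - 68 = 2
feature is 4 commits ahead of main
main is 2 commits ahead of feature

feature ahead: 4, main ahead: 2


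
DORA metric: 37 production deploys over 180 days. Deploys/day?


Formula: deployments per day = releases / days
= 37 / 180
= 0.206 deploys/day
(equivalently, 1.44 deploys/week)

0.206 deploys/day


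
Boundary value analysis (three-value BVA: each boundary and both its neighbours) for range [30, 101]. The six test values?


Range: [30, 101]
Boundaries: just below min, min, min+1, max-1, max, just above max
Values: [29, 30, 31, 100, 101, 102]

[29, 30, 31, 100, 101, 102]


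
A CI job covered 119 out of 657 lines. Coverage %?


Coverage = covered / total * 100
Coverage = 119 / 657 * 100
Coverage = 18.11%

18.11%


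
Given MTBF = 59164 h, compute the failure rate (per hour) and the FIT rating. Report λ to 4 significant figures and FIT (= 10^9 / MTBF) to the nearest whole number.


Formula: λ = 1 / MTBF; FIT = λ × 1e9 = 1e9 / MTBF
λ = 1 / 59164 ≈ 1.690e-05 failures/hour
FIT = 1e9 / 59164 ≈ 16902 failures per 1e9 hours (nearest whole number)

λ = 1.690e-05 /h, FIT = 16902


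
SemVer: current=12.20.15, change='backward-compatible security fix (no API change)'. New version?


Current: 12.20.15
Change category: 'backward-compatible security fix (no API change)' → patch bump
SemVer rule: patch bump → increment PATCH (MAJOR and MINOR unchanged)
New: 12.20.16

12.20.16


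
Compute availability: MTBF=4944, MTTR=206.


Availability = MTBF / (MTBF + MTTR)
Availability = 4944 / (4944 + 206)
Availability = 4944 / 5150
Availability = 96.0%

96.0%


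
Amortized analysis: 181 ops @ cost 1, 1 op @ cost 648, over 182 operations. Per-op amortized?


Formula: Amortized cost = Total cost / Operations
Total cost = (181 * 1) + (1 * 648)
Total cost = 181 + 648 = 829
Amortized = 829 / 182 = 4.5549

4.5549


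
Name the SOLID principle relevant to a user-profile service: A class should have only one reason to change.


This describes the Single Responsibility Principle (SRP)

Single Responsibility Principle (SRP)


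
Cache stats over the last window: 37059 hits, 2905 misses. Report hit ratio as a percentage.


Formula: hit rate = hits / (hits + misses) * 100
hit rate = 37059 / (37059 + 2905) * 100
hit rate = 37059 / 39964 * 100
hit rate = 92.73%

92.73%


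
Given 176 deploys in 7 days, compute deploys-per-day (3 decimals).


Formula: deployments per day = releases / days
= 176 / 7
= 25.143 deploys/day
(equivalently, 176.0 deploys/week)

25.143 deploys/day


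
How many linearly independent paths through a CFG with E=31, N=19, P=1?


Formula: V(G) = E - N + 2P
V(G) = 31 - 19 + 2*1
V(G) = 12 + 2
V(G) = 14

14


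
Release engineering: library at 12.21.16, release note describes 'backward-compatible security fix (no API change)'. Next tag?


Current: 12.21.16
Change category: 'backward-compatible security fix (no API change)' → patch bump
SemVer rule: patch bump → increment PATCH (MAJOR and MINOR unchanged)
New: 12.21.17

12.21.17


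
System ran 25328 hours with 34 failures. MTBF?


Formula: MTBF = Total operating time / Number of failures
MTBF = 25328 / 34
MTBF = 744.94 hours

744.94 hours


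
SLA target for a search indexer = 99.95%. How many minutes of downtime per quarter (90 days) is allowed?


Formula: allowed downtime = period * (100 - SLA) / 100
Period (quarter (90 days)) = 129600 minutes
Unavailability fraction = (100 - 99.95) / 100
Allowed downtime = 129600 * (100 - 99.95) / 100
Allowed downtime = 64.8 minutes

64.8 minutes


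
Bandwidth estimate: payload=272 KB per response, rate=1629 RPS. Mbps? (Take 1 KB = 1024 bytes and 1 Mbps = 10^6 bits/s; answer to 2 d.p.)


Formula: Mbps = payload_bytes * RPS * 8 / 1e6
Payload per request = 272 KB = 272 * 1024 = 278528 bytes
Total bytes/sec = 278528 * 1629 = 453722112
Total bits/sec = 453722112 * 8 = 3629776896
Mbps = 3629776896 / 1e6 = 3629.78

3629.78 Mbps


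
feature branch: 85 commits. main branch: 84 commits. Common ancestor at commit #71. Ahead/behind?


Common ancestor: commit #71
feature commits after divergence: 85 - 71 = 14
main commits after divergence: 84 - 71 = 13
feature is 14 commits ahead of main
main is 13 commits ahead of feature

feature ahead: 14, main ahead: 13


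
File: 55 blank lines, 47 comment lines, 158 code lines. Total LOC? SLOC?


Total LOC = blank + comment + code
Total LOC = 55 + 47 + 158 = 260
SLOC (source only) = code = 158

Total LOC: 260, SLOC: 158


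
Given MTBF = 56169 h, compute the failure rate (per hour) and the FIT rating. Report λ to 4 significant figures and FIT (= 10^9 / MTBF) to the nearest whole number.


Formula: λ = 1 / MTBF; FIT = λ × 1e9 = 1e9 / MTBF
λ = 1 / 56169 ≈ 1.780e-05 failures/hour
FIT = 1e9 / 56169 ≈ 17803 failures per 1e9 hours (nearest whole number)

λ = 1.780e-05 /h, FIT = 17803


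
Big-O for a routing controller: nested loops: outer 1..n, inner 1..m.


Reasoning: product of independent bounds
Complexity: O(n*m)

O(n*m)


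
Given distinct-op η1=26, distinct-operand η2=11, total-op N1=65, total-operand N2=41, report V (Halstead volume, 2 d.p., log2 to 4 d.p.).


Formula: V = N * log2(η), where N = N1 + N2 and η = η1 + η2
η = 26 + 11 = 37
N = 65 + 41 = 106
log2(37) ≈ 5.2095
V = 106 * 5.2095 = 552.21

552.21


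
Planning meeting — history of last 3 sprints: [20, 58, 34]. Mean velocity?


Formula: Avg velocity = Total points / Number of sprints
Points: [20, 58, 34]
Sum = 20 + 58 + 34 = 112
Avg velocity = 112 / 3 = 37.33 points/sprint

37.33 points/sprint


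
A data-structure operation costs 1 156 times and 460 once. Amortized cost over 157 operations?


Formula: Amortized cost = Total cost / Operations
Total cost = (156 * 1) + (1 * 460)
Total cost = 156 + 460 = 616
Amortized = 616 / 157 = 3.9236

3.9236


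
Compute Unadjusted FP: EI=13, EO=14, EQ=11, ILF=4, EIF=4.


UFP = EI*4 + EO*5 + EQ*4 + ILF*10 + EIF*7
UFP = 13*4 + 14*5 + 11*4 + 4*10 + 4*7
UFP = 52 + 70 + 44 + 40 + 28
UFP = 234

234


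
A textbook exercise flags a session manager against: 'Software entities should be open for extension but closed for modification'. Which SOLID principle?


This describes the Open/Closed Principle (OCP)

Open/Closed Principle (OCP)


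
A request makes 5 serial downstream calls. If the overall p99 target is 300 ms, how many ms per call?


Formula: per_stage = total_budget / stages
per_stage = 300 / 5
per_stage = 60.0 ms

60.0 ms


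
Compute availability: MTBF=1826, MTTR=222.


Availability = MTBF / (MTBF + MTTR)
Availability = 1826 / (1826 + 222)
Availability = 1826 / 2048
Availability = 89.1602%

89.1602%


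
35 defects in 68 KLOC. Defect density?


Defect density = defects / KLOC
Defect density = 35 / 68
Defect density = 0.515 defects/KLOC

0.515 defects/KLOC


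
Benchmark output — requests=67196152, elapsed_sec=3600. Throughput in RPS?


Formula: throughput = requests / seconds
throughput = 67196152 / 3600
throughput = 18665.6 requests/second

18665.6 requests/second


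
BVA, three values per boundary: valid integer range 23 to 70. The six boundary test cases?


Range: [23, 70]
Boundaries: just below min, min, min+1, max-1, max, just above max
Values: [22, 23, 24, 69, 70, 71]

[22, 23, 24, 69, 70, 71]


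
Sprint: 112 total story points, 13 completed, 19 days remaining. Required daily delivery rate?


Formula: Required rate = Remaining points / Days left
Remaining = 112 - 13 = 99 points
Required rate = 99 / 19 = 5.21 points/day

5.21 points/day


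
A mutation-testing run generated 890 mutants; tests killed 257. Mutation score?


Mutation score = killed / total * 100
Mutation score = 257 / 890 * 100
Mutation score = 28.88%

28.88%


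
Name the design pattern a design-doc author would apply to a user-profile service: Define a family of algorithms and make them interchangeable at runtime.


This matches the Strategy pattern

Strategy


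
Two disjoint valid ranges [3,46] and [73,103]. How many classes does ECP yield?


Valid ranges: [3,46] and [73,103]
Class 1: x < 3 — invalid
Class 2: 3 ≤ x ≤ 46 — valid
Class 3: 46 < x < 73 — invalid (gap between ranges)
Class 4: 73 ≤ x ≤ 103 — valid
Class 5: x > 103 — invalid
Total equivalence classes: 5

5 equivalence classes


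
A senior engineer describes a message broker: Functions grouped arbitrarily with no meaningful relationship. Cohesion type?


Reasoning: Worst: random grouping
Type: Coincidental cohesion

Coincidental cohesion


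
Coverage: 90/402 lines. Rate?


Coverage = covered / total * 100
Coverage = 90 / 402 * 100
Coverage = 22.39%

22.39%


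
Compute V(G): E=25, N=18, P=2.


Formula: V(G) = E - N + 2P
V(G) = 25 - 18 + 2*2
V(G) = 7 + 4
V(G) = 11

11


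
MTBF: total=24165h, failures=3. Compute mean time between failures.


Formula: MTBF = Total operating time / Number of failures
MTBF = 24165 / 3
MTBF = 8055.0 hours

8055.0 hours


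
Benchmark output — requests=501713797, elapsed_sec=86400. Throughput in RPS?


Formula: throughput = requests / seconds
throughput = 501713797 / 86400
throughput = 5806.87 requests/second

5806.87 requests/second


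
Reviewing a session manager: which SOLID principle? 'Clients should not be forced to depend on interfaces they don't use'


This describes the Interface Segregation Principle (ISP)

Interface Segregation Principle (ISP)


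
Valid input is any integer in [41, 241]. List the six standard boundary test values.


Range: [41, 241]
Boundaries: just below min, min, min+1, max-1, max, just above max
Values: [40, 41, 42, 240, 241, 242]

[40, 41, 42, 240, 241, 242]


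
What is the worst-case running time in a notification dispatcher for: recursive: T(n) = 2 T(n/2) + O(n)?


Reasoning: master theorem case 2 (merge-sort recurrence)
Complexity: O(n log n)

O(n log n)


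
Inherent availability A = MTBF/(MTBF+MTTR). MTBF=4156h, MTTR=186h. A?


Availability = MTBF / (MTBF + MTTR)
Availability = 4156 / (4156 + 186)
Availability = 4156 / 4342
Availability = 95.7163%

95.7163%


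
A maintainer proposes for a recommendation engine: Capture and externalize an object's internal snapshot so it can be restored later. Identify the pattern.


This matches the Memento pattern

Memento


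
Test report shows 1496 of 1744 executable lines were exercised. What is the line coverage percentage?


Coverage = covered / total * 100
Coverage = 1496 / 1744 * 100
Coverage = 85.78%

85.78%


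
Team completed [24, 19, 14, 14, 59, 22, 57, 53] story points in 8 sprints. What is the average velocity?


Formula: Avg velocity = Total points / Number of sprints
Points: [24, 19, 14, 14, 59, 22, 57, 53]
Sum = 24 + 19 + 14 + 14 + 59 + 22 + 57 + 53 = 262
Avg velocity = 262 / 8 = 32.75 points/sprint

32.75 points/sprint


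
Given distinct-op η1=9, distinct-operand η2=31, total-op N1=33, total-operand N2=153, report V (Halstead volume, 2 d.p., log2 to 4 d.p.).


Formula: V = N * log2(η), where N = N1 + N2 and η = η1 + η2
η = 9 + 31 = 40
N = 33 + 153 = 186
log2(40) ≈ 5.3219
V = 186 * 5.3219 = 989.87

989.87


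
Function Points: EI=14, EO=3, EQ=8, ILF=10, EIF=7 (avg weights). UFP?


UFP = EI*4 + EO*5 + EQ*4 + ILF*10 + EIF*7
UFP = 14*4 + 3*5 + 8*4 + 10*10 + 7*7
UFP = 56 + 15 + 32 + 100 + 49
UFP = 252

252


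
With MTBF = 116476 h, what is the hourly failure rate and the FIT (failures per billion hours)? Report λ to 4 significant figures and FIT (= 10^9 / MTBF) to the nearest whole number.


Formula: λ = 1 / MTBF; FIT = λ × 1e9 = 1e9 / MTBF
λ = 1 / 116476 ≈ 8.585e-06 failures/hour
FIT = 1e9 / 116476 ≈ 8585 failures per 1e9 hours (nearest whole number)

λ = 8.585e-06 /h, FIT = 8585


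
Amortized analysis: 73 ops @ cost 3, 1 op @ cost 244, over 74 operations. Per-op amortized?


Formula: Amortized cost = Total cost / Operations
Total cost = (73 * 3) + (1 * 244)
Total cost = 219 + 244 = 463
Amortized = 463 / 74 = 6.2568

6.2568


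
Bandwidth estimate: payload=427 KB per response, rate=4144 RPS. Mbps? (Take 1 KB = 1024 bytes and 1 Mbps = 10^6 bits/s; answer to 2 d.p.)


Formula: Mbps = payload_bytes * RPS * 8 / 1e6
Payload per request = 427 KB = 427 * 1024 = 437248 bytes
Total bytes/sec = 437248 * 4144 = 1811955712
Total bits/sec = 1811955712 * 8 = 14495645696
Mbps = 14495645696 / 1e6 = 14495.65

14495.65 Mbps


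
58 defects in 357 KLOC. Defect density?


Defect density = defects / KLOC
Defect density = 58 / 357
Defect density = 0.162 defects/KLOC

0.162 defects/KLOC


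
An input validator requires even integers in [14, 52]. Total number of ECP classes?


Constraint: even integers in [14, 52]
Class 1: x < 14 — out-of-range invalid
Class 2: x in [14,52] but odd — wrong type invalid
Class 3: x in [14,52] and even — valid
Class 4: x > 52 — out-of-range invalid
Total equivalence classes: 4

4 equivalence classes


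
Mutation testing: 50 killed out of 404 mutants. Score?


Mutation score = killed / total * 100
Mutation score = 50 / 404 * 100
Mutation score = 12.38%

12.38%


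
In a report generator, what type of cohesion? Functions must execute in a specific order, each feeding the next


Reasoning: Output of one is input to next
Type: Sequential cohesion

Sequential cohesion


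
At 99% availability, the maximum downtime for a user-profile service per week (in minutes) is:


Formula: allowed downtime = period * (100 - SLA) / 100
Period (week) = 10080 minutes
Unavailability fraction = (100 - 99.0) / 100
Allowed downtime = 10080 * (100 - 99.0) / 100
Allowed downtime = 100.8 minutes

100.8 minutes


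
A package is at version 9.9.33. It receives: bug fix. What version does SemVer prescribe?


Current: 9.9.33
Change category: 'bug fix' → patch bump
SemVer rule: patch bump → increment PATCH (MAJOR and MINOR unchanged)
New: 9.9.34

9.9.34


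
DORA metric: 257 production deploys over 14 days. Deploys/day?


Formula: deployments per day = releases / days
= 257 / 14
= 18.357 deploys/day
(equivalently, 128.5 deploys/week)

18.357 deploys/day


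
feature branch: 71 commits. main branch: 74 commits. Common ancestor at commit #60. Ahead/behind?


Common ancestor: commit #60
feature commits after divergence: 71 - 60 = 11
main commits after divergence: 74 - 60 = 14
feature is 11 commits ahead of main
main is 14 commits ahead of feature

feature ahead: 11, main ahead: 14
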